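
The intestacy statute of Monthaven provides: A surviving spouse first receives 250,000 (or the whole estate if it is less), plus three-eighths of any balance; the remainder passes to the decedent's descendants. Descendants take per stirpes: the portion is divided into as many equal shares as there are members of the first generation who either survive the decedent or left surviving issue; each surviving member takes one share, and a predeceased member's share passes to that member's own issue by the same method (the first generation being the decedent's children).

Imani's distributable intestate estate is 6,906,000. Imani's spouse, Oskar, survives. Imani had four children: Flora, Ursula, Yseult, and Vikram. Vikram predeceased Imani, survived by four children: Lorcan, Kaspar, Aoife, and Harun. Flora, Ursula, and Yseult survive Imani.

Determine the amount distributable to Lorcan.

Oskar first takes 250,000, leaving a balance of 6,656,000. Oskar then takes three-eighths of the balance (2,496,000), for a total of 2,746,000. The remaining 4,160,000 passes to the descendants.
The descendants' portion (4,160,000) is divided into 4 shares of 1,040,000: Flora, Ursula, and Yseult each take 1,040,000; Vikram's 1,040,000 share passes to Vikram's issue.
Vikram's share (1,040,000) is divided into 4 shares of 260,000: Lorcan, Kaspar, Aoife, and Harun each take 260,000.

Lorcan receives 260,000.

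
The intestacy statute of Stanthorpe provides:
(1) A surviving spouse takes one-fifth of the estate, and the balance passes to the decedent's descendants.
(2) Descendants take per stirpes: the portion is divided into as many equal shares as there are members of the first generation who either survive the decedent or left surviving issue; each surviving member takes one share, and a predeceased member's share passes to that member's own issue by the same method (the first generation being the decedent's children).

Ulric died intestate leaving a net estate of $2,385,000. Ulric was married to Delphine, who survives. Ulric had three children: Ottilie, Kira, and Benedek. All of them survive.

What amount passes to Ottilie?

Ottilie receives $636,000.

Delphine takes one-fifth of $2,385,000 = $477,000. The remaining $1,908,000 passes to the descendants.
The descendants' portion ($1,908,000) is divided into 3 shares of $636,000: Ottilie, Kira, and Benedek each take $636,000.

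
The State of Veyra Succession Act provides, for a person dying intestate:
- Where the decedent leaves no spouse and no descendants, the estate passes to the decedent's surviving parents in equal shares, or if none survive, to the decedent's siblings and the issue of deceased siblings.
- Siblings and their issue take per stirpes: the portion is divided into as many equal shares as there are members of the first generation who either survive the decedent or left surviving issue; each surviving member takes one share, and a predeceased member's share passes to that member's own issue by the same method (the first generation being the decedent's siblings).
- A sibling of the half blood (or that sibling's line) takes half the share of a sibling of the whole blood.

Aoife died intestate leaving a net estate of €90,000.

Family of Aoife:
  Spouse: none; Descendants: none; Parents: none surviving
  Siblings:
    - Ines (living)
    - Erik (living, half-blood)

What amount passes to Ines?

Ines receives €60,000.

The entire €90,000 passes to the siblings and their issue.
Counting each half-blood sibling's line as half a unit, there are 3/2 units in €90,000, so one unit is €60,000. Whole-blood lines (Ines) take €60,000 each; half-blood lines (Erik) take €30,000 each.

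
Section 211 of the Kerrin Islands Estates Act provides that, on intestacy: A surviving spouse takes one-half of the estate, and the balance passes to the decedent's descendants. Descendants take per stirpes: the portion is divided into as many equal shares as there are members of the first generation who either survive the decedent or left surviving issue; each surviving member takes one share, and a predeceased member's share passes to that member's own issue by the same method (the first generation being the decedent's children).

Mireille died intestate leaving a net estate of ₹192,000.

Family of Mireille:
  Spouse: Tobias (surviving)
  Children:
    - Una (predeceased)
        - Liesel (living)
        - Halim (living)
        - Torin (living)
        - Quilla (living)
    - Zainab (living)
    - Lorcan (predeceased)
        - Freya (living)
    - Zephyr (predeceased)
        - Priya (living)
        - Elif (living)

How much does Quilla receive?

Tobias takes one-half of ₹192,000 = ₹96,000. The remaining ₹96,000 passes to the descendants.
The descendants' portion (₹96,000) is divided into 4 shares of ₹24,000: Zainab takes ₹24,000; Una's ₹24,000 share passes to Una's issue; Lorcan's ₹24,000 share passes to Lorcan's issue; Zephyr's ₹24,000 share passes to Zephyr's issue.
Una's share (₹24,000) is divided into 4 shares of ₹6,000: Liesel, Halim, Torin, and Quilla each take ₹6,000.
Lorcan's share (₹24,000) passes entirely to Freya.
Zephyr's share (₹24,000) is divided into 2 shares of ₹12,000: Priya and Elif each take ₹12,000.

Quilla receives ₹6,000.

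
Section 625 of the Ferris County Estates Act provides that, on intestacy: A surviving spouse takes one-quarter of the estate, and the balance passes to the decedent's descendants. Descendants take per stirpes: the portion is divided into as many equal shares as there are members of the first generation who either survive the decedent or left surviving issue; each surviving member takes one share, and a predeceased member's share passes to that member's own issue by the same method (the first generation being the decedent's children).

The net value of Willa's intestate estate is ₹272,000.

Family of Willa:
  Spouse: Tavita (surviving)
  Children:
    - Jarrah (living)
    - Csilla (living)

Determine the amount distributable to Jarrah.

Jarrah receives ₹102,000.

Tavita takes one-quarter of ₹272,000 = ₹68,000. The remaining ₹204,000 passes to the descendants.
The descendants' portion (₹204,000) is divided into 2 shares of ₹102,000: Jarrah and Csilla each take ₹102,000.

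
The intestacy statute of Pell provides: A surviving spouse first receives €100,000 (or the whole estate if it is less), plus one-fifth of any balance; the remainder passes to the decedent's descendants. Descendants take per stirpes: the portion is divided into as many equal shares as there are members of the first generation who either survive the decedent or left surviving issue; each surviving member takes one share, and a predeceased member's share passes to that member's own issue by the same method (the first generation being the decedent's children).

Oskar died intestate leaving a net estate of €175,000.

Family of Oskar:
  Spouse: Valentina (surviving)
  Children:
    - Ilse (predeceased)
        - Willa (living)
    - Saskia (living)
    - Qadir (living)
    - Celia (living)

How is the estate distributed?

Valentina: €115,000; Willa: €15,000; Saskia: €15,000; Qadir: €15,000; Celia: €15,000

Valentina first takes €100,000, leaving a balance of €75,000. Valentina then takes one-fifth of the balance (€15,000), for a total of €115,000. The remaining €60,000 passes to the descendants.
The descendants' portion (€60,000) is divided into 4 shares of €15,000: Saskia, Qadir, and Celia each take €15,000; Ilse's €15,000 share passes to Ilse's issue.
Ilse's share (€15,000) passes entirely to Willa.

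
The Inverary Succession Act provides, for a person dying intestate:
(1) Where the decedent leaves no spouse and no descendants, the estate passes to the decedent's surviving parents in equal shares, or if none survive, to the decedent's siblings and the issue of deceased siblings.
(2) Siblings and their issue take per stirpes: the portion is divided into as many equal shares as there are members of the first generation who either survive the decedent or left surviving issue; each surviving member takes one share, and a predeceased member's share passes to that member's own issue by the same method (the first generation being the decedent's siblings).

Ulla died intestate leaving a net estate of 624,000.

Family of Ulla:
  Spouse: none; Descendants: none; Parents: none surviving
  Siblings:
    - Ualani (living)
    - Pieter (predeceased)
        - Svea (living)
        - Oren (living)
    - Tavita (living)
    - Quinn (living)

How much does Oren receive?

Oren receives 78,000.

The entire 624,000 passes to the siblings and their issue.
That amount (624,000) is divided into 4 shares of 156,000: Ualani, Tavita, and Quinn each take 156,000; Pieter's 156,000 share passes to Pieter's issue.
Pieter's share (156,000) is divided into 2 shares of 78,000: Svea and Oren each take 78,000.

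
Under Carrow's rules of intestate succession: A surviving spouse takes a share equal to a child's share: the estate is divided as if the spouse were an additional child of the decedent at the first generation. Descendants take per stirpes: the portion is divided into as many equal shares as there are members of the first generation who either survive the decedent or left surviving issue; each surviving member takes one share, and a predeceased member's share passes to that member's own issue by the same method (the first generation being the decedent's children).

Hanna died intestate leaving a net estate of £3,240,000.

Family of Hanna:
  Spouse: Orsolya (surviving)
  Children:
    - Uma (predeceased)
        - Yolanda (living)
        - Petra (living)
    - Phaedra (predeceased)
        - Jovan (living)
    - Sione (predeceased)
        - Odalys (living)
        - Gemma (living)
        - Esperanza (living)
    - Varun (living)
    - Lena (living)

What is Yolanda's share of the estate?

Yolanda receives £270,000.

The spouse counts as an additional share at the children's level, so there are 6 primary shares of £540,000. Orsolya takes one such share (£540,000).
The children's combined portion (£2,700,000) is divided into 5 shares of £540,000: Varun and Lena each take £540,000; Uma's £540,000 share passes to Uma's issue; Phaedra's £540,000 share passes to Phaedra's issue; Sione's £540,000 share passes to Sione's issue.
Uma's share (£540,000) is divided into 2 shares of £270,000: Yolanda and Petra each take £270,000.
Phaedra's share (£540,000) passes entirely to Jovan.
Sione's share (£540,000) is divided into 3 shares of £180,000: Odalys, Gemma, and Esperanza each take £180,000.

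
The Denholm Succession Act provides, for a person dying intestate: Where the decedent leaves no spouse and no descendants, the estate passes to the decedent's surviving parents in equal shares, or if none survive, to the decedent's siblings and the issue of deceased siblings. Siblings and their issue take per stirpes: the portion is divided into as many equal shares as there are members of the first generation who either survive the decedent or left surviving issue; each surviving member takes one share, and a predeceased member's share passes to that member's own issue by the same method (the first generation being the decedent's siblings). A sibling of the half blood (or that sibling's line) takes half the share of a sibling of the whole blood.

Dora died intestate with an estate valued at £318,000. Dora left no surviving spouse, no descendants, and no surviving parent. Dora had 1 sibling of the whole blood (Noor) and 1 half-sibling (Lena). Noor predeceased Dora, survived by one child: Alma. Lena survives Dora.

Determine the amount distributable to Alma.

The entire £318,000 passes to the siblings and their issue.
Counting each half-blood sibling's line as half a unit, there are 3/2 units in £318,000, so one unit is £212,000. Whole-blood lines (Noor) take £212,000 each; half-blood lines (Lena) take £106,000 each.
Noor's share (£212,000) passes entirely to Alma.

Alma receives £212,000.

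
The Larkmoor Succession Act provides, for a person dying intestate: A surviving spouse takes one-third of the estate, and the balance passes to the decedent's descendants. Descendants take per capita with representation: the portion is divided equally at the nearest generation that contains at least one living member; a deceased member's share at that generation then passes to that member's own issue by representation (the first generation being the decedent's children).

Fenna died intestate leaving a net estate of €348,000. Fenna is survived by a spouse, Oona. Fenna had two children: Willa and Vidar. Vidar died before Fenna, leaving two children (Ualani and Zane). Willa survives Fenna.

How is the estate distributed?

Oona takes one-third of €348,000 = €116,000. The remaining €232,000 passes to the descendants.
The descendants' portion (€232,000) is divided into 2 shares of €116,000: Willa takes €116,000; Vidar's €116,000 share passes to Vidar's issue.
Vidar's share (€116,000) is divided into 2 shares of €58,000: Ualani and Zane each take €58,000.

Oona: €116,000; Willa: €116,000; Ualani: €58,000; Zane: €58,000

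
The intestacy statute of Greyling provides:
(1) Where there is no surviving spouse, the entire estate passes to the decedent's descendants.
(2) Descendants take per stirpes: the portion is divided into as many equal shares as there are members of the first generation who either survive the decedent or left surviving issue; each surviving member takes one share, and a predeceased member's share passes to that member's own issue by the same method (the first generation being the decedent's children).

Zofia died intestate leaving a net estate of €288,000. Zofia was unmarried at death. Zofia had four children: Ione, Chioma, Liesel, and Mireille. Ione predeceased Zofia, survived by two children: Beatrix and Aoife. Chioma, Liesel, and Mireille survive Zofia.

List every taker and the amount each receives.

Beatrix: €36,000; Aoife: €36,000; Chioma: €72,000; Liesel: €72,000; Mireille: €72,000

The entire €288,000 passes to the descendants.
That amount (€288,000) is divided into 4 shares of €72,000: Chioma, Liesel, and Mireille each take €72,000; Ione's €72,000 share passes to Ione's issue.
Ione's share (€72,000) is divided into 2 shares of €36,000: Beatrix and Aoife each take €36,000.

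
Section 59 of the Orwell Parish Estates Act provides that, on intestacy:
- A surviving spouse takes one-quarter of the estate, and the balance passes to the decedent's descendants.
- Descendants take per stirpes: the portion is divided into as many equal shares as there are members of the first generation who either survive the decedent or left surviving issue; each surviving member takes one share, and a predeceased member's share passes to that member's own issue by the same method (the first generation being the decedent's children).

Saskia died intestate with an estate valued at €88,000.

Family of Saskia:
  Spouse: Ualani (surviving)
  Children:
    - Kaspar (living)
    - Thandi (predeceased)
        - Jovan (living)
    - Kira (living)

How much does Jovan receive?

Jovan receives €22,000.

Ualani takes one-quarter of €88,000 = €22,000. The remaining €66,000 passes to the descendants.
The descendants' portion (€66,000) is divided into 3 shares of €22,000: Kaspar and Kira each take €22,000; Thandi's €22,000 share passes to Thandi's issue.
Thandi's share (€22,000) passes entirely to Jovan.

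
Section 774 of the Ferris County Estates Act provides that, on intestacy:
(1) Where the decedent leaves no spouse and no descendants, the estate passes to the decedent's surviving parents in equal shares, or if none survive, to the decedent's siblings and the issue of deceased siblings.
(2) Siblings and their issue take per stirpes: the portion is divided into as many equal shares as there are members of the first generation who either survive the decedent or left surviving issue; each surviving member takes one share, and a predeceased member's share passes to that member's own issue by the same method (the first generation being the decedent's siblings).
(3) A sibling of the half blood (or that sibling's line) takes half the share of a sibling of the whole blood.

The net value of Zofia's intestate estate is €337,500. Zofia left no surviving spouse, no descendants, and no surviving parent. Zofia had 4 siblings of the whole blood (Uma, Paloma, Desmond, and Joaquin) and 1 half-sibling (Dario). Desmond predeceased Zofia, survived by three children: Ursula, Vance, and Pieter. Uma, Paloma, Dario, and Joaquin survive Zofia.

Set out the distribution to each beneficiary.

The entire €337,500 passes to the siblings and their issue.
Counting each half-blood sibling's line as half a unit, there are 9/2 units in €337,500, so one unit is €75,000. Whole-blood lines (Uma, Paloma, Desmond, and Joaquin) take €75,000 each; half-blood lines (Dario) take €37,500 each.
Desmond's share (€75,000) is divided into 3 shares of €25,000: Ursula, Vance, and Pieter each take €25,000.

Uma: €75,000; Paloma: €75,000; Ursula: €25,000; Vance: €25,000; Pieter: €25,000; Dario: €37,500; Joaquin: €75,000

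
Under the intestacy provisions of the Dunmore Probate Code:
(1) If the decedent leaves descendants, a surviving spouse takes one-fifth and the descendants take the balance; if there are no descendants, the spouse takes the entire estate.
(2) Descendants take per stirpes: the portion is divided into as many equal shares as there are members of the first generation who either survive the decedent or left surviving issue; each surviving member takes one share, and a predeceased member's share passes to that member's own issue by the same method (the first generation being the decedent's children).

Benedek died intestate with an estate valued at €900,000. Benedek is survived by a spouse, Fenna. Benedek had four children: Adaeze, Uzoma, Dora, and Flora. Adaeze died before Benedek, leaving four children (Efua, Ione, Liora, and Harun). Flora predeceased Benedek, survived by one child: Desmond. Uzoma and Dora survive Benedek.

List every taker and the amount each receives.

Fenna: €180,000; Efua: €45,000; Ione: €45,000; Liora: €45,000; Harun: €45,000; Uzoma: €180,000; Dora: €180,000; Desmond: €180,000

Fenna takes one-fifth of €900,000 = €180,000. The remaining €720,000 passes to the descendants.
The descendants' portion (€720,000) is divided into 4 shares of €180,000: Uzoma and Dora each take €180,000; Adaeze's €180,000 share passes to Adaeze's issue; Flora's €180,000 share passes to Flora's issue.
Adaeze's share (€180,000) is divided into 4 shares of €45,000: Efua, Ione, Liora, and Harun each take €45,000.
Flora's share (€180,000) passes entirely to Desmond.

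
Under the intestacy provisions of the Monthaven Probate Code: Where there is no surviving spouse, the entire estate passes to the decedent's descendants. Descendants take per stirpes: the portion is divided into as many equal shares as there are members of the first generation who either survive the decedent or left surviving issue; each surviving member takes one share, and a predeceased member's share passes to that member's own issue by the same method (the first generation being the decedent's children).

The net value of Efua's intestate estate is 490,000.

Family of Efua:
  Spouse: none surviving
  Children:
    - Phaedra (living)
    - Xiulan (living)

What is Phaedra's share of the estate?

Phaedra receives 245,000.

The entire 490,000 passes to the descendants.
That amount (490,000) is divided into 2 shares of 245,000: Phaedra and Xiulan each take 245,000.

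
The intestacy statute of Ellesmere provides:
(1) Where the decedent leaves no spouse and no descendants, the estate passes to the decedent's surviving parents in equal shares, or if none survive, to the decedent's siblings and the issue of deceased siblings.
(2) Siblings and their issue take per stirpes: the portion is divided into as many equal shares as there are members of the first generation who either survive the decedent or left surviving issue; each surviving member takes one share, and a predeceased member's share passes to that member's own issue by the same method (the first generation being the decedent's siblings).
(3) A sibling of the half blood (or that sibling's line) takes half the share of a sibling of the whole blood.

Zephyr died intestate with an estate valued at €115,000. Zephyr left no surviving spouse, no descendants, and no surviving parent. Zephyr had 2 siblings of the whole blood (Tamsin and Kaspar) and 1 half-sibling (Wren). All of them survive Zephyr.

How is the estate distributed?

The entire €115,000 passes to the siblings and their issue.
Counting each half-blood sibling's line as half a unit, there are 5/2 units in €115,000, so one unit is €46,000. Whole-blood lines (Tamsin and Kaspar) take €46,000 each; half-blood lines (Wren) take €23,000 each.

Wren: €23,000; Tamsin: €46,000; Kaspar: €46,000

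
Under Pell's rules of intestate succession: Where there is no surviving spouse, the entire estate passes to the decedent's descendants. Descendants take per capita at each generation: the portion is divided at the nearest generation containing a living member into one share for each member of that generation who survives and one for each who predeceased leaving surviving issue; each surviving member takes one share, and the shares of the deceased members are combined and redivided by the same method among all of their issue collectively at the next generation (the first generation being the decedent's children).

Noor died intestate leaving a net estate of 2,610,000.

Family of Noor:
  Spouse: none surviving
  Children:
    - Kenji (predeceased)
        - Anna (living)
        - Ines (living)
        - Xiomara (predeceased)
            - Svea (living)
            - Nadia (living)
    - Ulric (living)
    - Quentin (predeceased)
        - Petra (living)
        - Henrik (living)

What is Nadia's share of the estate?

The entire 2,610,000 passes to the descendants.
That amount (2,610,000) is divided at the children's generation into 3 shares of 870,000. Ulric takes 870,000. The 2 shares of the deceased (Kenji and Quentin) are combined into a pool of 1,740,000.
That pool (1,740,000) is divided at the grandchildren's generation into 5 shares of 348,000. Anna, Ines, Petra, and Henrik each take 348,000. The remaining share for the deceased Xiomara (348,000) is carried to the next generation.
That pool (348,000) is divided at the great-grandchildren's generation equally among Svea and Nadia: 174,000 each.

Nadia receives 174,000.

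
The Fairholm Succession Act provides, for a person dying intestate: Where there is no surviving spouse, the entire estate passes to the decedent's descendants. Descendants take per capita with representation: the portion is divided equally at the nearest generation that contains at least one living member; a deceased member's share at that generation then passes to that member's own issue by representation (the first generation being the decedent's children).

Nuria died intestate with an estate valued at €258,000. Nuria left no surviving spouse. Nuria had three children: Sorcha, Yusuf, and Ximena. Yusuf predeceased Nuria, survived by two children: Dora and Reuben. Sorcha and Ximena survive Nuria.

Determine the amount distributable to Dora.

Dora receives €43,000.

The entire €258,000 passes to the descendants.
That amount (€258,000) is divided into 3 shares of €86,000: Sorcha and Ximena each take €86,000; Yusuf's €86,000 share passes to Yusuf's issue.
Yusuf's share (€86,000) is divided into 2 shares of €43,000: Dora and Reuben each take €43,000.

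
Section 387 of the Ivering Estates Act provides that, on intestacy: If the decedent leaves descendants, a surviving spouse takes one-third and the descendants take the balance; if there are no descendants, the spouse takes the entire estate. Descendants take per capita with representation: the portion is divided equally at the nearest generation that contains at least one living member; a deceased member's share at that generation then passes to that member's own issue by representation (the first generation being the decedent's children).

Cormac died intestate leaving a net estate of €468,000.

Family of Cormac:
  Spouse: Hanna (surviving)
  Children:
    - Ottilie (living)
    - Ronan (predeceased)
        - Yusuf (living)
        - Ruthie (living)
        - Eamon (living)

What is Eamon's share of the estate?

Eamon receives €52,000.

Hanna takes one-third of €468,000 = €156,000. The remaining €312,000 passes to the descendants.
The descendants' portion (€312,000) is divided into 2 shares of €156,000: Ottilie takes €156,000; Ronan's €156,000 share passes to Ronan's issue.
Ronan's share (€156,000) is divided into 3 shares of €52,000: Yusuf, Ruthie, and Eamon each take €52,000.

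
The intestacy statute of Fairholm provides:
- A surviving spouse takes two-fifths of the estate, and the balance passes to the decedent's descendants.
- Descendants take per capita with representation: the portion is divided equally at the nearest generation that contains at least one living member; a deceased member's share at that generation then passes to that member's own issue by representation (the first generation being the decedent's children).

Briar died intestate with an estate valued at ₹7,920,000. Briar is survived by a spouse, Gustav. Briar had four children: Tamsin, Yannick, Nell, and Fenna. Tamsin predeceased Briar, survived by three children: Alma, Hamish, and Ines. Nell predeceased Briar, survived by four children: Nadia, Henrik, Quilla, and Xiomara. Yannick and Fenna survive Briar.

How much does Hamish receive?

Gustav takes two-fifths of ₹7,920,000 = ₹3,168,000. The remaining ₹4,752,000 passes to the descendants.
The descendants' portion (₹4,752,000) is divided into 4 shares of ₹1,188,000: Yannick and Fenna each take ₹1,188,000; Tamsin's ₹1,188,000 share passes to Tamsin's issue; Nell's ₹1,188,000 share passes to Nell's issue.
Tamsin's share (₹1,188,000) is divided into 3 shares of ₹396,000: Alma, Hamish, and Ines each take ₹396,000.
Nell's share (₹1,188,000) is divided into 4 shares of ₹297,000: Nadia, Henrik, Quilla, and Xiomara each take ₹297,000.

Hamish receives ₹396,000.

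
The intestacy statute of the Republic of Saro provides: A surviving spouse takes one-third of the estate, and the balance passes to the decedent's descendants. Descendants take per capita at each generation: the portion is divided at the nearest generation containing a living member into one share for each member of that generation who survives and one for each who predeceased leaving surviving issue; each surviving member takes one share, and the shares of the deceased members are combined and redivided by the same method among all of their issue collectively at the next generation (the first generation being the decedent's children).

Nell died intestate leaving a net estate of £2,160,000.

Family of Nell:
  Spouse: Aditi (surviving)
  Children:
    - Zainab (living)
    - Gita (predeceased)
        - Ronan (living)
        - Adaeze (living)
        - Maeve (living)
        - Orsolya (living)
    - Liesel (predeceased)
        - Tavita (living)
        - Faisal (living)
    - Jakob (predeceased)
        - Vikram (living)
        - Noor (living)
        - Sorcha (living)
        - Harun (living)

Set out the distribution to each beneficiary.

Aditi: £720,000; Zainab: £360,000; Ronan: £108,000; Adaeze: £108,000; Maeve: £108,000; Orsolya: £108,000; Tavita: £108,000; Faisal: £108,000; Vikram: £108,000; Noor: £108,000; Sorcha: £108,000; Harun: £108,000

Aditi takes one-third of £2,160,000 = £720,000. The remaining £1,440,000 passes to the descendants.
The descendants' portion (£1,440,000) is divided at the children's generation into 4 shares of £360,000. Zainab takes £360,000. The 3 shares of the deceased (Gita, Liesel, and Jakob) are combined into a pool of £1,080,000.
That pool (£1,080,000) is divided at the grandchildren's generation equally among Ronan, Adaeze, Maeve, Orsolya, Tavita, Faisal, Vikram, Noor, Sorcha, and Harun: £108,000 each.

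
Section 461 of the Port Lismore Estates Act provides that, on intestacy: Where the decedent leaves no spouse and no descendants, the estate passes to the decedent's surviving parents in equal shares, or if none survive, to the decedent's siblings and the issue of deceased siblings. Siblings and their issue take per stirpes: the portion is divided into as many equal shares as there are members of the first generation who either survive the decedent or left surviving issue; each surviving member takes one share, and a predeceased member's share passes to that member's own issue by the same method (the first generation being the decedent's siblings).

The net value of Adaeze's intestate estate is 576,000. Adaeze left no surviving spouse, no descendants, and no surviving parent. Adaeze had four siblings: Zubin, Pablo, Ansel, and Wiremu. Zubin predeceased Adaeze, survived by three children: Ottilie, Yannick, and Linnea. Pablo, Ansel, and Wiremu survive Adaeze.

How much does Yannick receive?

The entire 576,000 passes to the siblings and their issue.
That amount (576,000) is divided into 4 shares of 144,000: Pablo, Ansel, and Wiremu each take 144,000; Zubin's 144,000 share passes to Zubin's issue.
Zubin's share (144,000) is divided into 3 shares of 48,000: Ottilie, Yannick, and Linnea each take 48,000.

Yannick receives 48,000.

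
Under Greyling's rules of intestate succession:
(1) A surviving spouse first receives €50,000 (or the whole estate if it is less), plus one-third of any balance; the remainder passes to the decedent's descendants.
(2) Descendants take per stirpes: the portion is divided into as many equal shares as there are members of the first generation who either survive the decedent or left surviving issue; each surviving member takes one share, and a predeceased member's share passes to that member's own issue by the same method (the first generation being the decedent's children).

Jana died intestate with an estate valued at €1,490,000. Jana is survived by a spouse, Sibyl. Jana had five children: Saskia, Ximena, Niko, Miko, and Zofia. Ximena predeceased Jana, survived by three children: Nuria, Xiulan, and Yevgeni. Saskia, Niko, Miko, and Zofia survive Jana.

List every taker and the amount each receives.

Sibyl: €530,000; Saskia: €192,000; Nuria: €64,000; Xiulan: €64,000; Yevgeni: €64,000; Niko: €192,000; Miko: €192,000; Zofia: €192,000

Sibyl first takes €50,000, leaving a balance of €1,440,000. Sibyl then takes one-third of the balance (€480,000), for a total of €530,000. The remaining €960,000 passes to the descendants.
The descendants' portion (€960,000) is divided into 5 shares of €192,000: Saskia, Niko, Miko, and Zofia each take €192,000; Ximena's €192,000 share passes to Ximena's issue.
Ximena's share (€192,000) is divided into 3 shares of €64,000: Nuria, Xiulan, and Yevgeni each take €64,000.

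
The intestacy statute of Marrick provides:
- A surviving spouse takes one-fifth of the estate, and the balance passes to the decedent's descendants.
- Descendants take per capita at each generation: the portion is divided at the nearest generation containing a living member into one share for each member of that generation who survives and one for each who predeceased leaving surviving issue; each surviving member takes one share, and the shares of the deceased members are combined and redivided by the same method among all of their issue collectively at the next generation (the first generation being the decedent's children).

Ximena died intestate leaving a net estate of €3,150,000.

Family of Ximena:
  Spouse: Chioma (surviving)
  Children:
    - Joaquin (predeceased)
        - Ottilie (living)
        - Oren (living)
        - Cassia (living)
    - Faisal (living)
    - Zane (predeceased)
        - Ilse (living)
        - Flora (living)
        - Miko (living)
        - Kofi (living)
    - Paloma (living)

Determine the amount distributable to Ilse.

Chioma takes one-fifth of €3,150,000 = €630,000. The remaining €2,520,000 passes to the descendants.
The descendants' portion (€2,520,000) is divided at the children's generation into 4 shares of €630,000. Faisal and Paloma each take €630,000. The 2 shares of the deceased (Joaquin and Zane) are combined into a pool of €1,260,000.
That pool (€1,260,000) is divided at the grandchildren's generation equally among Ottilie, Oren, Cassia, Ilse, Flora, Miko, and Kofi: €180,000 each.

Ilse receives €180,000.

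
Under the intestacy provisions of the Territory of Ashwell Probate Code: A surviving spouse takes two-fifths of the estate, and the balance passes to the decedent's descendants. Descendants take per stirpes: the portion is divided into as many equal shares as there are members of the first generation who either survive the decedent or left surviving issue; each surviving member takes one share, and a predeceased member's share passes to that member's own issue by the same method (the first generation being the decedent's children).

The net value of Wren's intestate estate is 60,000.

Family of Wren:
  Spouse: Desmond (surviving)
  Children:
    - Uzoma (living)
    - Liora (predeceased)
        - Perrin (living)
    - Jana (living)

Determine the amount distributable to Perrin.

Desmond takes two-fifths of 60,000 = 24,000. The remaining 36,000 passes to the descendants.
The descendants' portion (36,000) is divided into 3 shares of 12,000: Uzoma and Jana each take 12,000; Liora's 12,000 share passes to Liora's issue.
Liora's share (12,000) passes entirely to Perrin.

Perrin receives 12,000.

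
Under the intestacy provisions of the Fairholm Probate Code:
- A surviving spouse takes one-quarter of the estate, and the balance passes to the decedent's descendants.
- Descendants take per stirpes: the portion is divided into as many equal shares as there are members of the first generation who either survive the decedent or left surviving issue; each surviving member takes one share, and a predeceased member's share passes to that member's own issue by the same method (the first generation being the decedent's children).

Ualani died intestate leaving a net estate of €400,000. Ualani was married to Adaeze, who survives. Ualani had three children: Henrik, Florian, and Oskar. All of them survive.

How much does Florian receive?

Adaeze takes one-quarter of €400,000 = €100,000. The remaining €300,000 passes to the descendants.
The descendants' portion (€300,000) is divided into 3 shares of €100,000: Henrik, Florian, and Oskar each take €100,000.

Florian receives €100,000.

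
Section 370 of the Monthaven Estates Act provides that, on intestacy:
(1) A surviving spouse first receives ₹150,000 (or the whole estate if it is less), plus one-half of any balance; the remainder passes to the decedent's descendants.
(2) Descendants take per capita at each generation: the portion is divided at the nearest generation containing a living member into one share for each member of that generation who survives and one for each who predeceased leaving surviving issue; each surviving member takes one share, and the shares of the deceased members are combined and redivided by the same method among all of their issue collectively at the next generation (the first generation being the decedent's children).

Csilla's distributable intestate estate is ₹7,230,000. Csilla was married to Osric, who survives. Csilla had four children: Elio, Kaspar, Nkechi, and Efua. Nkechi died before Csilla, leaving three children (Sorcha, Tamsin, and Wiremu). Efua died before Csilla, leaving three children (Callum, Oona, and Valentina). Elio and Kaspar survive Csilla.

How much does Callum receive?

Osric first takes ₹150,000, leaving a balance of ₹7,080,000. Osric then takes one-half of the balance (₹3,540,000), for a total of ₹3,690,000. The remaining ₹3,540,000 passes to the descendants.
The descendants' portion (₹3,540,000) is divided at the children's generation into 4 shares of ₹885,000. Elio and Kaspar each take ₹885,000. The 2 shares of the deceased (Nkechi and Efua) are combined into a pool of ₹1,770,000.
That pool (₹1,770,000) is divided at the grandchildren's generation equally among Sorcha, Tamsin, Wiremu, Callum, Oona, and Valentina: ₹295,000 each.

Callum receives ₹295,000.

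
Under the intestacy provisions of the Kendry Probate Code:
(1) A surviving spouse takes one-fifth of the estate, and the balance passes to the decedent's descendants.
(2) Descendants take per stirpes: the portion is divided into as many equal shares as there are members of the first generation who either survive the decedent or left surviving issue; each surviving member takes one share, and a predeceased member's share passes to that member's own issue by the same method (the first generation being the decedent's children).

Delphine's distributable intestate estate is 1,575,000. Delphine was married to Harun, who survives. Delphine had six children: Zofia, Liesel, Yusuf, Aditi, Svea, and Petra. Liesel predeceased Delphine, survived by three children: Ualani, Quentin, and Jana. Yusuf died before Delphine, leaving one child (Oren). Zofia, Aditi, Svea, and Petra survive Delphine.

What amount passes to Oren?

Oren receives 210,000.

Harun takes one-fifth of 1,575,000 = 315,000. The remaining 1,260,000 passes to the descendants.
The descendants' portion (1,260,000) is divided into 6 shares of 210,000: Zofia, Aditi, Svea, and Petra each take 210,000; Liesel's 210,000 share passes to Liesel's issue; Yusuf's 210,000 share passes to Yusuf's issue.
Liesel's share (210,000) is divided into 3 shares of 70,000: Ualani, Quentin, and Jana each take 70,000.
Yusuf's share (210,000) passes entirely to Oren.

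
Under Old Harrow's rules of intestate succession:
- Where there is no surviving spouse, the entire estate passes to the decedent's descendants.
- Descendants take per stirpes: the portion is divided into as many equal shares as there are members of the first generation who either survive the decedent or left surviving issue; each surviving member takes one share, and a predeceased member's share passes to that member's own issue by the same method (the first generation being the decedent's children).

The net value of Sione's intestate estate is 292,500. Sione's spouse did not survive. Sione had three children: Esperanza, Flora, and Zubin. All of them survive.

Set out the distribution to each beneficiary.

Esperanza: 97,500; Flora: 97,500; Zubin: 97,500

The entire 292,500 passes to the descendants.
That amount (292,500) is divided into 3 shares of 97,500: Esperanza, Flora, and Zubin each take 97,500.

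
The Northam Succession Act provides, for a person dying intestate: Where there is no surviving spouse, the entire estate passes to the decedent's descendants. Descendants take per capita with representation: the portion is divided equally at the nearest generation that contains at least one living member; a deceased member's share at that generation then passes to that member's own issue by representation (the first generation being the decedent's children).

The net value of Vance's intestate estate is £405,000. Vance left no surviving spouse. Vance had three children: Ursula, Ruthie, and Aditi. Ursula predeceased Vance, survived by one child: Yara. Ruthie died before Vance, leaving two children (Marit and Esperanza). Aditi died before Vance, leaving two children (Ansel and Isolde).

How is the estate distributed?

The entire £405,000 passes to the descendants.
No child survives, so the initial division is made at the grandchildren's generation.
That amount (£405,000) is divided into 5 shares of £81,000: Yara, Marit, Esperanza, Ansel, and Isolde each take £81,000.

Yara: £81,000; Marit: £81,000; Esperanza: £81,000; Ansel: £81,000; Isolde: £81,000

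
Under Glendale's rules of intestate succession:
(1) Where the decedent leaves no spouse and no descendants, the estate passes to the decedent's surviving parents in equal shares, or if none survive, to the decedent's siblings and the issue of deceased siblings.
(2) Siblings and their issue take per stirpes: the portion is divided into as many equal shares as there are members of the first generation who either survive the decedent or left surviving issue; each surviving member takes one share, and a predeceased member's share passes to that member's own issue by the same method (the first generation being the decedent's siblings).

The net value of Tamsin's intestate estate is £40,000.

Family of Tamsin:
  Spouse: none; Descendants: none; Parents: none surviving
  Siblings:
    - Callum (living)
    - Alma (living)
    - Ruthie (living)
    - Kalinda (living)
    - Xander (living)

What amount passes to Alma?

Alma receives £8,000.

The entire £40,000 passes to the siblings and their issue.
That amount (£40,000) is divided into 5 shares of £8,000: Callum, Alma, Ruthie, Kalinda, and Xander each take £8,000.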